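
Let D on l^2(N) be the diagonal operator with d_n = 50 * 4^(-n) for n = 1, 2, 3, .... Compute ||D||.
||D|| = 25/2 (attained at n = 1)

For D diagonal, ||D|| = sup_n |d_n|. The sequence d_n = 50 * 4^(-n) is positive and strictly decreasing (ratio 4^(-1) < 1), so the supremum is d_1 = 50/4 = 25/2. Hence ||D|| = 25/2.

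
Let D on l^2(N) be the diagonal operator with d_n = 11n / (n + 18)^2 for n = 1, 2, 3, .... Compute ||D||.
||D|| = 11/72 (attained at n = 18)

For D diagonal, ||D|| = sup_n |d_n|. Treat f(x) = 11x / (x + 18)^2 for real x > 0. By the quotient rule, f'(x) = 11(18 - x)/(x + 18)^3, which is positive for x < 18 and negative for x > 18. So f has a unique maximum at x = 18, and since 18 is a positive integer, the supremum over n ≥ 1 is attained at n = 18: d_18 = 11·18/(18 + 18)^2 = 11·18/1296 = 11/72. Hence ||D|| = 11/72.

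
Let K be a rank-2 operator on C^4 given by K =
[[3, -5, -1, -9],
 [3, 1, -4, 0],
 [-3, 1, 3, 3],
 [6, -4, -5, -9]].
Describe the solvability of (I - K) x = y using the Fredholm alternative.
(I - K) is invertible (det(I - K) = 40 ≠ 0), so for every y in C^4 the equation (I - K) x = y has a unique solution.

K has rank 2 and factors as K = U V^T = u1 v1^T + u2 v2^T with u1 = (1, 1, -1, 2), v1 = (3, -1, -3, -3), u2 = (2, -1, 0, 1), v2 = (0, -2, 1, -3) (multiplying out reproduces the displayed K). The nonzero eigenvalues of U V^T coincide with those of the 2 x 2 matrix G = V^T U = [[v1·u1, v1·u2], [v2·u1, v2·u2]] = [[-1, 4], [-9, -1]], and by the Sylvester determinant identity det(I_4 - U V^T) = det(I_2 - V^T U) = det([[2, -4], [9, 2]]) = (2)(2) - (-4)(9) = 40. (Direct check: I - K =
[[-2, 5, 1, 9],
 [-3, 0, 4, 0],
 [3, -1, -2, -3],
 [-6, 4, 5, 10]]
has determinant 40.) The finite-dimensional Fredholm alternative says: either (I - K) is invertible, or ker(I - K) ≠ {0} and then range(I - K) = ker((I - K)^*)^⊥, with dim ker(I - K) = dim ker((I - K)^*). Since det(I - K) ≠ 0, 1 is not an eigenvalue of K and ker(I - K) = {0}, so we are in the first case: for every y there is a unique x = (I - K)^(-1) y. (Explicitly, by the Woodbury identity, (I - U V^T)^(-1) = I + U (I_2 - G)^(-1) V^T.)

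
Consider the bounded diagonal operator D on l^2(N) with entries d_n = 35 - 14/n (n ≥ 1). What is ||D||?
||D|| = 35

For a diagonal operator on l^2 with entries d_n, ||D|| = sup_n |d_n|. Here d_1 = 21, d_2 = 28, ..., and d_n = 35 - 14/n increases monotonically toward 35. All terms lie in [21, 35), so |d_n| = d_n and the supremum is the limit 35, which is not attained by any individual d_n. Hence ||D|| = 35.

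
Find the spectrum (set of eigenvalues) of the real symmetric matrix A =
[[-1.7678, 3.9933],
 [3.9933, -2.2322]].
sigma(A) ≈ {-6, 2}

A is real symmetric, so its spectrum consists of real eigenvalues. Expanding the characteristic polynomial of the displayed matrix gives
  det(λ I - A) = p(λ) = λ^2 + (4)λ + (-12).
Solving p(λ) = 0 yields eigenvalues ≈ -6, 2. (A is shown rounded to 4 decimals, so these recover the underlying integer eigenvalues to within that precision.)
Verification: the trace of A = -4 equals the sum of eigenvalues -4, and det(A) ≈ -12.0004 matches the eigenvalue product -12.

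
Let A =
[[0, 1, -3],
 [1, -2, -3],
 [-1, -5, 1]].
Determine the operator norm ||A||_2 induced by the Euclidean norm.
||A||_2 ≈ 5.5525 (= sqrt(largest eigenvalue of A^T A))

||A||_2 = sigma_max(A) = sqrt(lambda_max(A^T A)). Form the symmetric matrix M = A^T A =
[[2, 3, -4],
 [3, 30, -2],
 [-4, -2, 19]].
Its characteristic polynomial (trace, sum of principal 2x2 minors, determinant of M give the coefficients) is
  p(λ) = det(λ I - M) = λ^3 - 51λ^2 + 639λ - 529.
No integer candidate from the rational root theorem (±divisors of 529) is a root, so the roots are irrational. The cubic discriminant is Δ = 40441680 > 0, so there are three distinct real roots. p(0) = -529 and p(1) = 60 have opposite signs, so a root lies in (0, 1); Newton's method refines it to λ ≈ 0.89. p(19) = 60 and p(20) = -149 have opposite signs, so a root lies in (19, 20); Newton's method refines it to λ ≈ 19.2801. p(30) = -259 and p(31) = 60 have opposite signs, so a root lies in (30, 31); Newton's method refines it to λ ≈ 30.83. Check (Vieta): the three roots sum to 51, matching tr M = 51.
So the eigenvalues of A^T A are ≈ 0.89, 19.2801, 30.83 (all ≥ 0, as they must be for A^T A). The largest is λ_max ≈ 30.83, hence ||A||_2 = sqrt(λ_max) ≈ 5.5525.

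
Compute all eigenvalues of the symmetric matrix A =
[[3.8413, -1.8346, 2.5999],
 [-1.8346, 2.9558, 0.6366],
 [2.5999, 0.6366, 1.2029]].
sigma(A) ≈ {-1, 3, 6}

A is real symmetric, so its spectrum consists of real eigenvalues. Expanding the characteristic polynomial of the displayed matrix gives
  det(λ I - A) = p(λ) = λ^3 + (-8)λ^2 + (9)λ + (18).
Solving p(λ) = 0 yields eigenvalues ≈ -1, 3, 6. (A is shown rounded to 4 decimals, so these recover the underlying integer eigenvalues to within that precision.)
Verification: the trace of A = 8 equals the sum of eigenvalues 8, and det(A) ≈ -18.0001 matches the eigenvalue product -18.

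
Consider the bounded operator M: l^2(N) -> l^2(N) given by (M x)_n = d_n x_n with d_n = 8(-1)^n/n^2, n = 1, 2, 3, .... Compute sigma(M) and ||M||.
sigma(M) = {8(-1)^n/n^2 : n ≥ 1} ∪ {0}; ||M|| = 8

A bounded diagonal operator on l^2 with diagonal entries d_n has spectrum equal to the closure of {d_n : n ≥ 1}: every d_n is an eigenvalue (with eigenvector e_n), so {d_n} ⊂ sigma(M); the spectrum is closed, so its closure is too; and for lambda not in the closure, (M - lambda I) has bounded inverse (the diagonal entries 1/(d_n - lambda) are bounded). For our sequence d_n = 8(-1)^n/n^2, n = 1, 2, 3, ...:
  - {d_n} = {8(-1)^n/n^2 : n ≥ 1}; the only limit point is 0
  - closure = {8(-1)^n/n^2 : n ≥ 1} ∪ {0}
For the norm: a diagonal operator has ||M|| = sup_n |d_n|. Here |d_n| = 8/n^2 is decreasing, so sup_n |d_n| = |d_1| = 8. So ||M|| = 8.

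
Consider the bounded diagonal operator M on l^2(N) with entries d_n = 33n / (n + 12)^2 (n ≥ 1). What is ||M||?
||M|| = 11/16 (attained at n = 12)

For M diagonal, ||M|| = sup_n |d_n|. Treat f(x) = 33x / (x + 12)^2 for real x > 0. By the quotient rule, f'(x) = 33(12 - x)/(x + 12)^3, which is positive for x < 12 and negative for x > 12. So f has a unique maximum at x = 12, and since 12 is a positive integer, the supremum over n ≥ 1 is attained at n = 12: d_12 = 33·12/(12 + 12)^2 = 33·12/576 = 11/16. Hence ||M|| = 11/16.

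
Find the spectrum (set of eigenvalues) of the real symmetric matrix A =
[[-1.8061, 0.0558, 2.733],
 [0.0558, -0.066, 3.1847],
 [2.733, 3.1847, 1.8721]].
sigma(A) ≈ {-4, -1, 5}

A is real symmetric, so its spectrum consists of real eigenvalues. Expanding the characteristic polynomial of the displayed matrix gives
  det(λ I - A) = p(λ) = λ^3 + (0)λ^2 + (-21)λ + (-20).
Solving p(λ) = 0 yields eigenvalues ≈ -4, -1, 5. (A is shown rounded to 4 decimals, so these recover the underlying integer eigenvalues to within that precision.)
Verification: the trace of A = 0 equals the sum of eigenvalues 0, and det(A) ≈ 19.9997 matches the eigenvalue product 20.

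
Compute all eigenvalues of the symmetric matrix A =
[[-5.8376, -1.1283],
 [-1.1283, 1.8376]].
sigma(A) ≈ {-6, 2}

A is real symmetric, so its spectrum consists of real eigenvalues. Expanding the characteristic polynomial of the displayed matrix gives
  det(λ I - A) = p(λ) = λ^2 + (4)λ + (-12).
Solving p(λ) = 0 yields eigenvalues ≈ -6, 2. (A is shown rounded to 4 decimals, so these recover the underlying integer eigenvalues to within that precision.)
Verification: the trace of A = -4 equals the sum of eigenvalues -4, and det(A) ≈ -12.0002 matches the eigenvalue product -12.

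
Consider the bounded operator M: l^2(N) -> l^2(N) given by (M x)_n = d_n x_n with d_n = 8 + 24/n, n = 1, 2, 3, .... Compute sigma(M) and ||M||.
sigma(M) = {8 + 24/n : n ≥ 1} ∪ {8}; ||M|| = 32

A bounded diagonal operator on l^2 with diagonal entries d_n has spectrum equal to the closure of {d_n : n ≥ 1}: every d_n is an eigenvalue (with eigenvector e_n), so {d_n} ⊂ sigma(M); the spectrum is closed, so its closure is too; and for lambda not in the closure, (M - lambda I) has bounded inverse (the diagonal entries 1/(d_n - lambda) are bounded). For our sequence d_n = 8 + 24/n, n = 1, 2, 3, ...:
  - {d_n} = {8 + 24/n : n ≥ 1}; the only limit point is 8
  - closure = {8 + 24/n : n ≥ 1} ∪ {8}
For the norm: a diagonal operator has ||M|| = sup_n |d_n|. Here d_n = 8 + 24/n is positive and decreasing, so sup_n |d_n| = d_1 = 8 + 24 = 32. So ||M|| = 32.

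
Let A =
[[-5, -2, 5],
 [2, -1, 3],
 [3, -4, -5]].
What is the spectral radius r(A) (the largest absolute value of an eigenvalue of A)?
r(A) ≈ 8.8209

The eigenvalues of A are the roots of its characteristic polynomial. With M = A (coefficients from the trace, the sum of principal 2x2 minors, and det A):
  p(λ) = det(λ I - M) = λ^3 + 11λ^2 + 36λ + 148.
No integer candidate from the rational root theorem (±divisors of 148) is a root, so the roots are irrational. The cubic discriminant is Δ = -354224 < 0, so there is one real root and a complex-conjugate pair. p(-9) = -14 and p(-8) = 52 have opposite signs, so a root lies in (-9, -8); Newton's method refines it to λ ≈ -8.8209. Dividing out (λ - (-8.8209)) leaves approximately λ^2 + 2.1791λ + 16.7783. For λ^2 + 2.1791λ + 16.7783 the discriminant is -62.3649. It is negative, so the remaining roots are the complex-conjugate pair λ ≈ -1.0896 ± 3.9486i. Their product equals the constant term, so |λ|^2 ≈ 16.7783 and |λ| ≈ 4.0961.
Thus the eigenvalues (to 4 decimals) are -8.8209 (modulus 8.8209); -1.0896 ± 3.9486i (modulus 4.0961). The spectral radius is the largest modulus: r(A) ≈ 8.8209. (Cross-check: r(A) ≤ ||A||_2 ≈ 9.2242; equality holds whenever A is normal, though it can also hold for some non-normal A.)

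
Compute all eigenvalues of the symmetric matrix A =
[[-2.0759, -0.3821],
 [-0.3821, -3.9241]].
sigma(A) ≈ {-4, -2}

A is real symmetric, so its spectrum consists of real eigenvalues. Expanding the characteristic polynomial of the displayed matrix gives
  det(λ I - A) = p(λ) = λ^2 + (6)λ + (8).
Solving p(λ) = 0 yields eigenvalues ≈ -4, -2. (A is shown rounded to 4 decimals, so these recover the underlying integer eigenvalues to within that precision.)
Verification: the trace of A = -6 equals the sum of eigenvalues -6, and det(A) ≈ 8.0000 matches the eigenvalue product 8.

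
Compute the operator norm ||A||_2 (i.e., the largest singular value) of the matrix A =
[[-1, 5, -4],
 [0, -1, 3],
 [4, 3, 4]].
||A||_2 ≈ 7.3858 (= sqrt(largest eigenvalue of A^T A))

||A||_2 = sigma_max(A) = sqrt(lambda_max(A^T A)). Form the symmetric matrix M = A^T A =
[[17, 7, 20],
 [7, 35, -11],
 [20, -11, 41]].
Its characteristic polynomial (trace, sum of principal 2x2 minors, determinant of M give the coefficients) is
  p(λ) = det(λ I - M) = λ^3 - 93λ^2 + 2157λ - 3249.
No integer candidate from the rational root theorem (±divisors of 3249) is a root, so the roots are irrational. The cubic discriminant is Δ = 1090817712 > 0, so there are three distinct real roots. p(1) = -1184 and p(2) = 701 have opposite signs, so a root lies in (1, 2); Newton's method refines it to λ ≈ 1.617. p(36) = 531 and p(37) = -104 have opposite signs, so a root lies in (36, 37); Newton's method refines it to λ ≈ 36.8325. p(54) = -495 and p(55) = 436 have opposite signs, so a root lies in (54, 55); Newton's method refines it to λ ≈ 54.5504. Check (Vieta): the three roots sum to 93, matching tr M = 93.
So the eigenvalues of A^T A are ≈ 1.617, 36.8325, 54.5504 (all ≥ 0, as they must be for A^T A). The largest is λ_max ≈ 54.5504, hence ||A||_2 = sqrt(λ_max) ≈ 7.3858.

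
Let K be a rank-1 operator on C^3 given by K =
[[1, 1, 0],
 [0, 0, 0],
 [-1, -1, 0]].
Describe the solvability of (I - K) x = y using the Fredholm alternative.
(I - K) is singular (det(I - K) = 0, i.e. 1 ∈ sigma(K)). (I - K) x = y is solvable iff y ⊥ ker((I - K)^*) = span{(1, 1, 0)}, i.e. iff y_1 + y_2 = 0. When solvable, the solutions are x = y + c·(1, 0, -1), c arbitrary (ker(I - K) = span{(1, 0, -1)}, dimension 1).

K has rank 1, so it is an outer product K = u v^T: every row of K is a multiple of one row vector. Reading off the entries, u = (1, 0, -1) and v = (1, 1, 0) (row i of K equals u_i·v^T). A rank-one matrix u v^T satisfies K u = u (v·u) and kills the (2)-dimensional subspace v^⊥, so its characteristic polynomial is lambda^2 (lambda - v·u) with v·u = tr K = 1. Hence the eigenvalues of I - K are 1 (multiplicity 2) and 1 - (1) = 0, so det(I - K) = 0. (Direct check: I - K =
[[0, -1, 0],
 [0, 1, 0],
 [1, 1, 1]]
has determinant 0.) So 1 is an eigenvalue of K and (I - K) is not invertible. The finite-dimensional Fredholm alternative says: either (I - K) is invertible, or ker(I - K) ≠ {0} and then range(I - K) = ker((I - K)^*)^⊥, with dim ker(I - K) = dim ker((I - K)^*). We are in the second case, so we need both kernels. Kernel of I - K: (I - K) u = u - u (v·u) = u - u = 0, so ker(I - K) = span{u} = span{(1, 0, -1)} (it is exactly 1-dimensional because rank(I - K) = 2). Kernel of the adjoint: K is real, so (I - K)^* = I - K^T = I - v u^T, and (I - v u^T) v = v - v (u·v) = 0; hence ker((I - K)^*) = span{v} = span{(1, 1, 0)}. Therefore (I - K) x = y is solvable iff <y, v> = 0, i.e. iff y_1 + y_2 = 0. When this holds, K y = u (v·y) = 0, so (I - K) y = y and x = y is a particular solution; the full solution set is the line x = y + c·u = y + c·(1, 0, -1), c ∈ C.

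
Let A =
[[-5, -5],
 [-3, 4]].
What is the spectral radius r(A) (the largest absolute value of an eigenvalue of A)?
r(A) = (1 + sqrt(141))/2 ≈ 6.4372

The eigenvalues of A are the roots of its characteristic polynomial. With M = A (coefficients from the trace and determinant):
  p(λ) = det(λ I - M) = λ^2 + λ - 35.
For λ^2 + λ - 35 the discriminant is 141. It is nonnegative but not a perfect square, so the roots are real and irrational: λ = (-1 ± sqrt(141))/2 ≈ 5.4372, -6.4372.
Thus the eigenvalues (to 4 decimals) are 5.4372 (modulus 5.4372); -6.4372 (modulus 6.4372). The spectral radius is the largest modulus: r(A) = (1 + sqrt(141))/2 ≈ 6.4372. (Cross-check: r(A) ≤ ||A||_2 ≈ 7.1388; equality holds whenever A is normal, though it can also hold for some non-normal A.)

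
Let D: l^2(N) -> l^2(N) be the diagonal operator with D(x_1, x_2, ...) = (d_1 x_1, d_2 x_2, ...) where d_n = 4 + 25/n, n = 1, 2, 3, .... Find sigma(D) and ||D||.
sigma(D) = {4 + 25/n : n ≥ 1} ∪ {4}; ||D|| = 29

A bounded diagonal operator on l^2 with diagonal entries d_n has spectrum equal to the closure of {d_n : n ≥ 1}: every d_n is an eigenvalue (with eigenvector e_n), so {d_n} ⊂ sigma(D); the spectrum is closed, so its closure is too; and for lambda not in the closure, (D - lambda I) has bounded inverse (the diagonal entries 1/(d_n - lambda) are bounded). For our sequence d_n = 4 + 25/n, n = 1, 2, 3, ...:
  - {d_n} = {4 + 25/n : n ≥ 1}; the only limit point is 4
  - closure = {4 + 25/n : n ≥ 1} ∪ {4}
For the norm: a diagonal operator has ||D|| = sup_n |d_n|. Here d_n = 4 + 25/n is positive and decreasing, so sup_n |d_n| = d_1 = 4 + 25 = 29. So ||D|| = 29.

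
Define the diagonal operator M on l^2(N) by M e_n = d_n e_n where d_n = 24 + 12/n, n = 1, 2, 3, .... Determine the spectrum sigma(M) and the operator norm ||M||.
sigma(M) = {24 + 12/n : n ≥ 1} ∪ {24}; ||M|| = 36

A bounded diagonal operator on l^2 with diagonal entries d_n has spectrum equal to the closure of {d_n : n ≥ 1}: every d_n is an eigenvalue (with eigenvector e_n), so {d_n} ⊂ sigma(M); the spectrum is closed, so its closure is too; and for lambda not in the closure, (M - lambda I) has bounded inverse (the diagonal entries 1/(d_n - lambda) are bounded). For our sequence d_n = 24 + 12/n, n = 1, 2, 3, ...:
  - {d_n} = {24 + 12/n : n ≥ 1}; the only limit point is 24
  - closure = {24 + 12/n : n ≥ 1} ∪ {24}
For the norm: a diagonal operator has ||M|| = sup_n |d_n|. Here d_n = 24 + 12/n is positive and decreasing, so sup_n |d_n| = d_1 = 24 + 12 = 36. So ||M|| = 36.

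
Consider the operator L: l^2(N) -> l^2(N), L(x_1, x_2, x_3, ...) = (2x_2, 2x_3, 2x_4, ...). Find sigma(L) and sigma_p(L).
sigma(L) = closed disk {z in C : |z| ≤ 2}; sigma_p(L) = open disk {z in C : |z| < 2}

Note L = 2·V where V is the unit left shift (V x)_k = x_{k+1}; so sigma(L) = 2·sigma(V) and ||L|| = 2||V||. ||L x||^2 = 4sum_{k≥2} |x_k|^2 ≤ 4||x||^2, with equality on {x : x_1 = 0}, so ||L|| = 2. For any lambda with |lambda| < 2, set r = lambda/2 (|r| < 1); the vector x = (1, r, r^2, ...) is in l^2 and satisfies L x = 2(r, r^2, ...) = lambda x, so lambda is an eigenvalue. On the boundary |lambda| = 2 the geometric series diverges, so no l^2 eigenvector exists, but these lambda lie in the approximate point spectrum. Hence sigma(L) is the closed disk of radius 2 and sigma_p(L) is the open disk.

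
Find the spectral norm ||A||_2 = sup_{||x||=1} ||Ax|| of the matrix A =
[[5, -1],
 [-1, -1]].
||A||_2 = sqrt((28 + sqrt(640))/2) ≈ 5.1623 (= sqrt(largest eigenvalue of A^T A))

||A||_2 = sigma_max(A) = sqrt(lambda_max(A^T A)). Form the symmetric matrix M = A^T A =
[[26, -4],
 [-4, 2]].
Its characteristic polynomial (trace, determinant of M give the coefficients) is
  p(λ) = det(λ I - M) = λ^2 - 28λ + 36.
For λ^2 - 28λ + 36 the discriminant is 640. It is nonnegative but not a perfect square, so the roots are real and irrational: λ = (28 ± sqrt(640))/2 ≈ 26.6491, 1.3509.
So the eigenvalues of A^T A are ≈ 1.3509, 26.6491 (all ≥ 0, as they must be for A^T A). The largest is λ_max = (28 + sqrt(640))/2 ≈ 26.6491, hence ||A||_2 = sqrt(λ_max) = sqrt((28 + sqrt(640))/2) ≈ 5.1623.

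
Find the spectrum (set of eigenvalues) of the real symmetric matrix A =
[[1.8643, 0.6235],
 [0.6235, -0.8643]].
sigma(A) ≈ {-1, 2}

A is real symmetric, so its spectrum consists of real eigenvalues. Expanding the characteristic polynomial of the displayed matrix gives
  det(λ I - A) = p(λ) = λ^2 + (-1)λ + (-2).
Solving p(λ) = 0 yields eigenvalues ≈ -1, 2. (A is shown rounded to 4 decimals, so these recover the underlying integer eigenvalues to within that precision.)
Verification: the trace of A = 1 equals the sum of eigenvalues 1, and det(A) ≈ -2.0001 matches the eigenvalue product -2.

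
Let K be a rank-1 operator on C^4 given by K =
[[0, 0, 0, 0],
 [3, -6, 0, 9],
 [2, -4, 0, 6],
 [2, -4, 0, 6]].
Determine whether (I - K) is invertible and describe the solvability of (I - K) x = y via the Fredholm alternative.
(I - K) is invertible (det(I - K) = 1 ≠ 0), so for every y in C^4 the equation (I - K) x = y has a unique solution.

K has rank 1, so it is an outer product K = u v^T: every row of K is a multiple of one row vector. Reading off the entries, u = (0, 3, 2, 2) and v = (1, -2, 0, 3) (row i of K equals u_i·v^T). A rank-one matrix u v^T satisfies K u = u (v·u) and kills the (3)-dimensional subspace v^⊥, so its characteristic polynomial is lambda^3 (lambda - v·u) with v·u = tr K = 0. Hence the eigenvalues of I - K are 1 (multiplicity 3) and 1 - (0) = 1, so det(I - K) = 1. (Direct check: I - K =
[[1, 0, 0, 0],
 [-3, 7, 0, -9],
 [-2, 4, 1, -6],
 [-2, 4, 0, -5]]
has determinant 1.) The finite-dimensional Fredholm alternative says: either (I - K) is invertible, or ker(I - K) ≠ {0} and then range(I - K) = ker((I - K)^*)^⊥, with dim ker(I - K) = dim ker((I - K)^*). Since det(I - K) ≠ 0, 1 is not an eigenvalue of K and ker(I - K) = {0}, so we are in the first case: for every y there is a unique x = (I - K)^(-1) y. Explicitly, by the Sherman–Morrison formula, (I - u v^T)^(-1) = I + u v^T/(1 - v·u), i.e. (I - K)^(-1) = I + K.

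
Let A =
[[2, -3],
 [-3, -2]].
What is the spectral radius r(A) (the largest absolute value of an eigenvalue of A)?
r(A) = sqrt(52)/2 ≈ 3.6056

The eigenvalues of A are the roots of its characteristic polynomial. With M = A (coefficients from the trace and determinant):
  p(λ) = det(λ I - M) = λ^2 - 13.
For λ^2 - 13 the discriminant is 52. It is nonnegative but not a perfect square, so the roots are real and irrational: λ = ± sqrt(52)/2 ≈ 3.6056, -3.6056.
Thus the eigenvalues (to 4 decimals) are 3.6056 (modulus 3.6056); -3.6056 (modulus 3.6056). The spectral radius is the largest modulus: r(A) = sqrt(52)/2 ≈ 3.6056. (Cross-check: r(A) ≤ ||A||_2 ≈ 3.6056; equality holds whenever A is normal, though it can also hold for some non-normal A.)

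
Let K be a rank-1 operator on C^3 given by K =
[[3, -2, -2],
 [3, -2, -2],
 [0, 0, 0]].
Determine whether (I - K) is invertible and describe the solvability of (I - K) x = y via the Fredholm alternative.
(I - K) is singular (det(I - K) = 0, i.e. 1 ∈ sigma(K)). (I - K) x = y is solvable iff y ⊥ ker((I - K)^*) = span{(3, -2, -2)}, i.e. iff 3y_1 - 2y_2 - 2y_3 = 0. When solvable, the solutions are x = y + c·(1, 1, 0), c arbitrary (ker(I - K) = span{(1, 1, 0)}, dimension 1).

K has rank 1, so it is an outer product K = u v^T: every row of K is a multiple of one row vector. Reading off the entries, u = (1, 1, 0) and v = (3, -2, -2) (row i of K equals u_i·v^T). A rank-one matrix u v^T satisfies K u = u (v·u) and kills the (2)-dimensional subspace v^⊥, so its characteristic polynomial is lambda^2 (lambda - v·u) with v·u = tr K = 1. Hence the eigenvalues of I - K are 1 (multiplicity 2) and 1 - (1) = 0, so det(I - K) = 0. (Direct check: I - K =
[[-2, 2, 2],
 [-3, 3, 2],
 [0, 0, 1]]
has determinant 0.) So 1 is an eigenvalue of K and (I - K) is not invertible. The finite-dimensional Fredholm alternative says: either (I - K) is invertible, or ker(I - K) ≠ {0} and then range(I - K) = ker((I - K)^*)^⊥, with dim ker(I - K) = dim ker((I - K)^*). We are in the second case, so we need both kernels. Kernel of I - K: (I - K) u = u - u (v·u) = u - u = 0, so ker(I - K) = span{u} = span{(1, 1, 0)} (it is exactly 1-dimensional because rank(I - K) = 2). Kernel of the adjoint: K is real, so (I - K)^* = I - K^T = I - v u^T, and (I - v u^T) v = v - v (u·v) = 0; hence ker((I - K)^*) = span{v} = span{(3, -2, -2)}. Therefore (I - K) x = y is solvable iff <y, v> = 0, i.e. iff 3y_1 - 2y_2 - 2y_3 = 0. When this holds, K y = u (v·y) = 0, so (I - K) y = y and x = y is a particular solution; the full solution set is the line x = y + c·u = y + c·(1, 1, 0), c ∈ C.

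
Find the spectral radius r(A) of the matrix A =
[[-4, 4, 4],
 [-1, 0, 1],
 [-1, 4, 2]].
r(A) ≈ 2.9032

The eigenvalues of A are the roots of its characteristic polynomial. With M = A (coefficients from the trace, the sum of principal 2x2 minors, and det A):
  p(λ) = det(λ I - M) = λ^3 + 2λ^2 - 4λ - 4.
No integer candidate from the rational root theorem (±divisors of 4) is a root, so the roots are irrational. The cubic discriminant is Δ = 592 > 0, so there are three distinct real roots. p(-3) = -1 and p(-2) = 4 have opposite signs, so a root lies in (-3, -2); Newton's method refines it to λ ≈ -2.9032. p(-1) = 1 and p(0) = -4 have opposite signs, so a root lies in (-1, 0); Newton's method refines it to λ ≈ -0.8061. p(1) = -5 and p(2) = 4 have opposite signs, so a root lies in (1, 2); Newton's method refines it to λ ≈ 1.7093. Check (Vieta): the three roots sum to -2, matching tr M = -2.
Thus the eigenvalues (to 4 decimals) are -2.9032 (modulus 2.9032); -0.8061 (modulus 0.8061); 1.7093 (modulus 1.7093). The spectral radius is the largest modulus: r(A) ≈ 2.9032. (Cross-check: r(A) ≤ ||A||_2 ≈ 8.1651; equality holds whenever A is normal, though it can also hold for some non-normal A.)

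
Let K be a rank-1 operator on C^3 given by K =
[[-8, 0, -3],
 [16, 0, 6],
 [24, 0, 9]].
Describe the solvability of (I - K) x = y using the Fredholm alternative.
(I - K) is singular (det(I - K) = 0, i.e. 1 ∈ sigma(K)). (I - K) x = y is solvable iff y ⊥ ker((I - K)^*) = span{(-8, 0, -3)}, i.e. iff -8y_1 - 3y_3 = 0. When solvable, the solutions are x = y + c·(1, -2, -3), c arbitrary (ker(I - K) = span{(1, -2, -3)}, dimension 1).

K has rank 1, so it is an outer product K = u v^T: every row of K is a multiple of one row vector. Reading off the entries, u = (1, -2, -3) and v = (-8, 0, -3) (row i of K equals u_i·v^T). A rank-one matrix u v^T satisfies K u = u (v·u) and kills the (2)-dimensional subspace v^⊥, so its characteristic polynomial is lambda^2 (lambda - v·u) with v·u = tr K = 1. Hence the eigenvalues of I - K are 1 (multiplicity 2) and 1 - (1) = 0, so det(I - K) = 0. (Direct check: I - K =
[[9, 0, 3],
 [-16, 1, -6],
 [-24, 0, -8]]
has determinant 0.) So 1 is an eigenvalue of K and (I - K) is not invertible. The finite-dimensional Fredholm alternative says: either (I - K) is invertible, or ker(I - K) ≠ {0} and then range(I - K) = ker((I - K)^*)^⊥, with dim ker(I - K) = dim ker((I - K)^*). We are in the second case, so we need both kernels. Kernel of I - K: (I - K) u = u - u (v·u) = u - u = 0, so ker(I - K) = span{u} = span{(1, -2, -3)} (it is exactly 1-dimensional because rank(I - K) = 2). Kernel of the adjoint: K is real, so (I - K)^* = I - K^T = I - v u^T, and (I - v u^T) v = v - v (u·v) = 0; hence ker((I - K)^*) = span{v} = span{(-8, 0, -3)}. Therefore (I - K) x = y is solvable iff <y, v> = 0, i.e. iff -8y_1 - 3y_3 = 0. When this holds, K y = u (v·y) = 0, so (I - K) y = y and x = y is a particular solution; the full solution set is the line x = y + c·u = y + c·(1, -2, -3), c ∈ C.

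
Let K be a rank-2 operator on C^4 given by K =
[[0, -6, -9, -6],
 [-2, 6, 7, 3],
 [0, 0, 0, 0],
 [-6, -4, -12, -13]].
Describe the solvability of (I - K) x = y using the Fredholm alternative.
(I - K) is invertible (det(I - K) = -106 ≠ 0), so for every y in C^4 the equation (I - K) x = y has a unique solution.

K has rank 2 and factors as K = U V^T = u1 v1^T + u2 v2^T with u1 = (0, 1, 0, 3), v1 = (-2, 0, -2, -3), u2 = (3, -3, 0, 2), v2 = (0, -2, -3, -2) (multiplying out reproduces the displayed K). The nonzero eigenvalues of U V^T coincide with those of the 2 x 2 matrix G = V^T U = [[v1·u1, v1·u2], [v2·u1, v2·u2]] = [[-9, -12], [-8, 2]], and by the Sylvester determinant identity det(I_4 - U V^T) = det(I_2 - V^T U) = det([[10, 12], [8, -1]]) = (10)(-1) - (12)(8) = -106. (Direct check: I - K =
[[1, 6, 9, 6],
 [2, -5, -7, -3],
 [0, 0, 1, 0],
 [6, 4, 12, 14]]
has determinant -106.) The finite-dimensional Fredholm alternative says: either (I - K) is invertible, or ker(I - K) ≠ {0} and then range(I - K) = ker((I - K)^*)^⊥, with dim ker(I - K) = dim ker((I - K)^*). Since det(I - K) ≠ 0, 1 is not an eigenvalue of K and ker(I - K) = {0}, so we are in the first case: for every y there is a unique x = (I - K)^(-1) y. (Explicitly, by the Woodbury identity, (I - U V^T)^(-1) = I + U (I_2 - G)^(-1) V^T.)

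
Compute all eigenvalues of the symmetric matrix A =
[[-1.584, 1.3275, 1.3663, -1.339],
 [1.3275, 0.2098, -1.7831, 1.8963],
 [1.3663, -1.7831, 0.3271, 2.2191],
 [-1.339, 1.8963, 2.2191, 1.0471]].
sigma(A) ≈ {-5, 0, 2, 3}

A is real symmetric, so its spectrum consists of real eigenvalues. Expanding the characteristic polynomial of the displayed matrix gives
  det(λ I - A) = p(λ) = λ^4 + (0)λ^3 + (-19)λ^2 + (30)λ + (0).
Solving p(λ) = 0 yields eigenvalues ≈ -5, 0, 2, 3. (A is shown rounded to 4 decimals, so these recover the underlying integer eigenvalues to within that precision.)
Verification: the trace of A = 0 equals the sum of eigenvalues 0, and det(A) ≈ -0.0005 matches the eigenvalue product 0.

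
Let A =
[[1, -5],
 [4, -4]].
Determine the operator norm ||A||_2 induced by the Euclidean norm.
||A||_2 = sqrt((58 + sqrt(2340))/2) ≈ 7.2929 (= sqrt(largest eigenvalue of A^T A))

||A||_2 = sigma_max(A) = sqrt(lambda_max(A^T A)). Form the symmetric matrix M = A^T A =
[[17, -21],
 [-21, 41]].
Its characteristic polynomial (trace, determinant of M give the coefficients) is
  p(λ) = det(λ I - M) = λ^2 - 58λ + 256.
For λ^2 - 58λ + 256 the discriminant is 2340. It is nonnegative but not a perfect square, so the roots are real and irrational: λ = (58 ± sqrt(2340))/2 ≈ 53.1868, 4.8132.
So the eigenvalues of A^T A are ≈ 4.8132, 53.1868 (all ≥ 0, as they must be for A^T A). The largest is λ_max = (58 + sqrt(2340))/2 ≈ 53.1868, hence ||A||_2 = sqrt(λ_max) = sqrt((58 + sqrt(2340))/2) ≈ 7.2929.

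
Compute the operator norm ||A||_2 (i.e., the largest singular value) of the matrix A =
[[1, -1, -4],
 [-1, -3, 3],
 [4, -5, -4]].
||A||_2 ≈ 8.3528 (= sqrt(largest eigenvalue of A^T A))

||A||_2 = sigma_max(A) = sqrt(lambda_max(A^T A)). Form the symmetric matrix M = A^T A =
[[18, -18, -23],
 [-18, 35, 15],
 [-23, 15, 41]].
Its characteristic polynomial (trace, sum of principal 2x2 minors, determinant of M give the coefficients) is
  p(λ) = det(λ I - M) = λ^3 - 94λ^2 + 1725λ - 2401.
No integer candidate from the rational root theorem (±divisors of 2401) is a root, so the roots are irrational. The cubic discriminant is Δ = 4636030337 > 0, so there are three distinct real roots. p(1) = -769 and p(2) = 681 have opposite signs, so a root lies in (1, 2); Newton's method refines it to λ ≈ 1.5149. p(22) = 701 and p(23) = -285 have opposite signs, so a root lies in (22, 23); Newton's method refines it to λ ≈ 22.7164. p(69) = -2401 and p(70) = 749 have opposite signs, so a root lies in (69, 70); Newton's method refines it to λ ≈ 69.7687. Check (Vieta): the three roots sum to 94, matching tr M = 94.
So the eigenvalues of A^T A are ≈ 1.5149, 22.7164, 69.7687 (all ≥ 0, as they must be for A^T A). The largest is λ_max ≈ 69.7687, hence ||A||_2 = sqrt(λ_max) ≈ 8.3528.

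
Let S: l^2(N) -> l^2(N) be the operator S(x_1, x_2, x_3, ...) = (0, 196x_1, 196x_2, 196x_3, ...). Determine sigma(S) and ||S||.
sigma(S) = closed disk {z in C : |z| ≤ 196}; ||S|| = 196

Note S = 196·U where U is the unit right shift (U x)_k = x_{k-1} (with x_0 := 0); so ||S|| = 196||U|| and sigma(S) = 196·sigma(U). ||S x||^2 = sum_{k≥1} |196x_k|^2 = 38416||x||^2, so ||S|| = 196 and sigma(S) ⊂ {|z| ≤ 196}. For any |lambda| < 196, the equation (S - lambda I) x = 0 forces x_1 = 0, then 196x_k = lambda x_{k+1} ⇒ x = 0, so S has no eigenvalues. But (S - lambda I) is not surjective for |lambda| < 196: solving (S - lambda I) x = e_1 would require x_n proportional to (lambda/196)^(-n), which is not in l^2. So every |lambda| < 196 lies in the residual spectrum. The boundary |lambda| = 196 is in the approximate point spectrum (the spectrum is closed). Hence sigma(S) is the closed disk of radius 196.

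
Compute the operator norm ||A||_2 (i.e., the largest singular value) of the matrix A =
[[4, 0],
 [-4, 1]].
||A||_2 = sqrt((33 + sqrt(1025))/2) ≈ 5.7016 (= sqrt(largest eigenvalue of A^T A))

||A||_2 = sigma_max(A) = sqrt(lambda_max(A^T A)). Form the symmetric matrix M = A^T A =
[[32, -4],
 [-4, 1]].
Its characteristic polynomial (trace, determinant of M give the coefficients) is
  p(λ) = det(λ I - M) = λ^2 - 33λ + 16.
For λ^2 - 33λ + 16 the discriminant is 1025. It is nonnegative but not a perfect square, so the roots are real and irrational: λ = (33 ± sqrt(1025))/2 ≈ 32.5078, 0.4922.
So the eigenvalues of A^T A are ≈ 0.4922, 32.5078 (all ≥ 0, as they must be for A^T A). The largest is λ_max = (33 + sqrt(1025))/2 ≈ 32.5078, hence ||A||_2 = sqrt(λ_max) = sqrt((33 + sqrt(1025))/2) ≈ 5.7016.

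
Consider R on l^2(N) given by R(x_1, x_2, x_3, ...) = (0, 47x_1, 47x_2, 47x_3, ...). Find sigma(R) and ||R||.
sigma(R) = closed disk {z in C : |z| ≤ 47}; ||R|| = 47

Note R = 47·U where U is the unit right shift (U x)_k = x_{k-1} (with x_0 := 0); so ||R|| = 47||U|| and sigma(R) = 47·sigma(U). ||R x||^2 = sum_{k≥1} |47x_k|^2 = 2209||x||^2, so ||R|| = 47 and sigma(R) ⊂ {|z| ≤ 47}. For any |lambda| < 47, the equation (R - lambda I) x = 0 forces x_1 = 0, then 47x_k = lambda x_{k+1} ⇒ x = 0, so R has no eigenvalues. But (R - lambda I) is not surjective for |lambda| < 47: solving (R - lambda I) x = e_1 would require x_n proportional to (lambda/47)^(-n), which is not in l^2. So every |lambda| < 47 lies in the residual spectrum. The boundary |lambda| = 47 is in the approximate point spectrum (the spectrum is closed). Hence sigma(R) is the closed disk of radius 47.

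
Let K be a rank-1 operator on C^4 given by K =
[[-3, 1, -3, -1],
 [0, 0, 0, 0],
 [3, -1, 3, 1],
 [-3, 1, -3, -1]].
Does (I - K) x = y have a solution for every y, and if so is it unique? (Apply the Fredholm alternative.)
(I - K) is invertible (det(I - K) = 2 ≠ 0), so for every y in C^4 the equation (I - K) x = y has a unique solution.

K has rank 1, so it is an outer product K = u v^T: every row of K is a multiple of one row vector. Reading off the entries, u = (1, 0, -1, 1) and v = (-3, 1, -3, -1) (row i of K equals u_i·v^T). A rank-one matrix u v^T satisfies K u = u (v·u) and kills the (3)-dimensional subspace v^⊥, so its characteristic polynomial is lambda^3 (lambda - v·u) with v·u = tr K = -1. Hence the eigenvalues of I - K are 1 (multiplicity 3) and 1 - (-1) = 2, so det(I - K) = 2. (Direct check: I - K =
[[4, -1, 3, 1],
 [0, 1, 0, 0],
 [-3, 1, -2, -1],
 [3, -1, 3, 2]]
has determinant 2.) The finite-dimensional Fredholm alternative says: either (I - K) is invertible, or ker(I - K) ≠ {0} and then range(I - K) = ker((I - K)^*)^⊥, with dim ker(I - K) = dim ker((I - K)^*). Since det(I - K) ≠ 0, 1 is not an eigenvalue of K and ker(I - K) = {0}, so we are in the first case: for every y there is a unique x = (I - K)^(-1) y. Explicitly, by the Sherman–Morrison formula, (I - u v^T)^(-1) = I + u v^T/(1 - v·u), i.e. (I - K)^(-1) = I + K/(2).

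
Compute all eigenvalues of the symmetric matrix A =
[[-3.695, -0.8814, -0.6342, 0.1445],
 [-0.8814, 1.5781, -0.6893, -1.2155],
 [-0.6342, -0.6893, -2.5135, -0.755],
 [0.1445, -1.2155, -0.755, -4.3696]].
sigma(A) ≈ {-5, -4, -2, 2}

A is real symmetric, so its spectrum consists of real eigenvalues. Expanding the characteristic polynomial of the displayed matrix gives
  det(λ I - A) = p(λ) = λ^4 + (9)λ^3 + (16)λ^2 + (-35.9989)λ + (-79.9984).
Solving p(λ) = 0 yields eigenvalues ≈ -5, -4, -2, 2. (A is shown rounded to 4 decimals, so these recover the underlying integer eigenvalues to within that precision.)
Verification: the trace of A = -9 equals the sum of eigenvalues -9, and det(A) ≈ -79.9984 matches the eigenvalue product -80.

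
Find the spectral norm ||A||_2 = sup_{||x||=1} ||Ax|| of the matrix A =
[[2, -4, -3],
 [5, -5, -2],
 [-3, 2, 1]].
||A||_2 ≈ 9.6195 (= sqrt(largest eigenvalue of A^T A))

||A||_2 = sigma_max(A) = sqrt(lambda_max(A^T A)). Form the symmetric matrix M = A^T A =
[[38, -39, -19],
 [-39, 45, 24],
 [-19, 24, 14]].
Its characteristic polynomial (trace, sum of principal 2x2 minors, determinant of M give the coefficients) is
  p(λ) = det(λ I - M) = λ^3 - 97λ^2 + 414λ - 81.
No integer candidate from the rational root theorem (±divisors of 81) is a root, so the roots are irrational. The cubic discriminant is Δ = 1091500353 > 0, so there are three distinct real roots. p(0) = -81 and p(1) = 237 have opposite signs, so a root lies in (0, 1); Newton's method refines it to λ ≈ 0.2055. p(4) = 87 and p(5) = -311 have opposite signs, so a root lies in (4, 5); Newton's method refines it to λ ≈ 4.259. p(92) = -4313 and p(93) = 3825 have opposite signs, so a root lies in (92, 93); Newton's method refines it to λ ≈ 92.5355. Check (Vieta): the three roots sum to 97, matching tr M = 97.
So the eigenvalues of A^T A are ≈ 0.2055, 4.259, 92.5355 (all ≥ 0, as they must be for A^T A). The largest is λ_max ≈ 92.5355, hence ||A||_2 = sqrt(λ_max) ≈ 9.6195.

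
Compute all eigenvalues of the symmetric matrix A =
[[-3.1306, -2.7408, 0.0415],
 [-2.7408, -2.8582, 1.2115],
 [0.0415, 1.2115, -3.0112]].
sigma(A) ≈ {-6, -3, 0}

A is real symmetric, so its spectrum consists of real eigenvalues. Expanding the characteristic polynomial of the displayed matrix gives
  det(λ I - A) = p(λ) = λ^3 + (9)λ^2 + (18)λ + (0).
Solving p(λ) = 0 yields eigenvalues ≈ -6, -3, 0. (A is shown rounded to 4 decimals, so these recover the underlying integer eigenvalues to within that precision.)
Verification: the trace of A = -9 equals the sum of eigenvalues -9, and det(A) ≈ 0.0004 matches the eigenvalue product 0.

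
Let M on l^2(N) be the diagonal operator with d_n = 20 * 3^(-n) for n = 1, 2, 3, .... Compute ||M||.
||M|| = 20/3 (attained at n = 1)

For M diagonal, ||M|| = sup_n |d_n|. The sequence d_n = 20 * 3^(-n) is positive and strictly decreasing (ratio 3^(-1) < 1), so the supremum is d_1 = 20/3. Hence ||M|| = 20/3.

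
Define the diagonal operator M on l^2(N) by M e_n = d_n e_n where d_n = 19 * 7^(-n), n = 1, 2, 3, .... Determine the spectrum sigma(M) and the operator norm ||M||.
sigma(M) = {19 * 7^(-n) : n ≥ 1} ∪ {0}; ||M|| = 19/7

A bounded diagonal operator on l^2 with diagonal entries d_n has spectrum equal to the closure of {d_n : n ≥ 1}: every d_n is an eigenvalue (with eigenvector e_n), so {d_n} ⊂ sigma(M); the spectrum is closed, so its closure is too; and for lambda not in the closure, (M - lambda I) has bounded inverse (the diagonal entries 1/(d_n - lambda) are bounded). For our sequence d_n = 19 * 7^(-n), n = 1, 2, 3, ...:
  - {d_n} = {19 * 7^(-n) : n ≥ 1}; the only limit point is 0
  - closure = {19 * 7^(-n) : n ≥ 1} ∪ {0}
For the norm: a diagonal operator has ||M|| = sup_n |d_n|. Here d_n = 19 * 7^(-n) is positive and decreasing, so sup_n |d_n| = d_1 = 19/7. So ||M|| = 19/7.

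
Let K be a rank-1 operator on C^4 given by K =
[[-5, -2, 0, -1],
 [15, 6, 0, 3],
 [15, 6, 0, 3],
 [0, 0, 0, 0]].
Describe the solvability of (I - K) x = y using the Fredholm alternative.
(I - K) is singular (det(I - K) = 0, i.e. 1 ∈ sigma(K)). (I - K) x = y is solvable iff y ⊥ ker((I - K)^*) = span{(-5, -2, 0, -1)}, i.e. iff -5y_1 - 2y_2 - y_4 = 0. When solvable, the solutions are x = y + c·(1, -3, -3, 0), c arbitrary (ker(I - K) = span{(1, -3, -3, 0)}, dimension 1).

K has rank 1, so it is an outer product K = u v^T: every row of K is a multiple of one row vector. Reading off the entries, u = (1, -3, -3, 0) and v = (-5, -2, 0, -1) (row i of K equals u_i·v^T). A rank-one matrix u v^T satisfies K u = u (v·u) and kills the (3)-dimensional subspace v^⊥, so its characteristic polynomial is lambda^3 (lambda - v·u) with v·u = tr K = 1. Hence the eigenvalues of I - K are 1 (multiplicity 3) and 1 - (1) = 0, so det(I - K) = 0. (Direct check: I - K =
[[6, 2, 0, 1],
 [-15, -5, 0, -3],
 [-15, -6, 1, -3],
 [0, 0, 0, 1]]
has determinant 0.) So 1 is an eigenvalue of K and (I - K) is not invertible. The finite-dimensional Fredholm alternative says: either (I - K) is invertible, or ker(I - K) ≠ {0} and then range(I - K) = ker((I - K)^*)^⊥, with dim ker(I - K) = dim ker((I - K)^*). We are in the second case, so we need both kernels. Kernel of I - K: (I - K) u = u - u (v·u) = u - u = 0, so ker(I - K) = span{u} = span{(1, -3, -3, 0)} (it is exactly 1-dimensional because rank(I - K) = 3). Kernel of the adjoint: K is real, so (I - K)^* = I - K^T = I - v u^T, and (I - v u^T) v = v - v (u·v) = 0; hence ker((I - K)^*) = span{v} = span{(-5, -2, 0, -1)}. Therefore (I - K) x = y is solvable iff <y, v> = 0, i.e. iff -5y_1 - 2y_2 - y_4 = 0. When this holds, K y = u (v·y) = 0, so (I - K) y = y and x = y is a particular solution; the full solution set is the line x = y + c·u = y + c·(1, -3, -3, 0), c ∈ C.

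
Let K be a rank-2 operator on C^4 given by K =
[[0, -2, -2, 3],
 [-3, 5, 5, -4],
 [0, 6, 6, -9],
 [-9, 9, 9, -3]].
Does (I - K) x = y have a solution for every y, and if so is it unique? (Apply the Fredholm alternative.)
(I - K) is invertible (det(I - K) = 98 ≠ 0), so for every y in C^4 the equation (I - K) x = y has a unique solution.

K has rank 2 and factors as K = U V^T = u1 v1^T + u2 v2^T with u1 = (-1, 2, 3, 3), v1 = (0, 2, 2, -3), u2 = (0, 1, 0, 3), v2 = (-3, 1, 1, 2) (multiplying out reproduces the displayed K). The nonzero eigenvalues of U V^T coincide with those of the 2 x 2 matrix G = V^T U = [[v1·u1, v1·u2], [v2·u1, v2·u2]] = [[1, -7], [14, 7]], and by the Sylvester determinant identity det(I_4 - U V^T) = det(I_2 - V^T U) = det([[0, 7], [-14, -6]]) = (0)(-6) - (7)(-14) = 98. (Direct check: I - K =
[[1, 2, 2, -3],
 [3, -4, -5, 4],
 [0, -6, -5, 9],
 [9, -9, -9, 4]]
has determinant 98.) The finite-dimensional Fredholm alternative says: either (I - K) is invertible, or ker(I - K) ≠ {0} and then range(I - K) = ker((I - K)^*)^⊥, with dim ker(I - K) = dim ker((I - K)^*). Since det(I - K) ≠ 0, 1 is not an eigenvalue of K and ker(I - K) = {0}, so we are in the first case: for every y there is a unique x = (I - K)^(-1) y. (Explicitly, by the Woodbury identity, (I - U V^T)^(-1) = I + U (I_2 - G)^(-1) V^T.)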